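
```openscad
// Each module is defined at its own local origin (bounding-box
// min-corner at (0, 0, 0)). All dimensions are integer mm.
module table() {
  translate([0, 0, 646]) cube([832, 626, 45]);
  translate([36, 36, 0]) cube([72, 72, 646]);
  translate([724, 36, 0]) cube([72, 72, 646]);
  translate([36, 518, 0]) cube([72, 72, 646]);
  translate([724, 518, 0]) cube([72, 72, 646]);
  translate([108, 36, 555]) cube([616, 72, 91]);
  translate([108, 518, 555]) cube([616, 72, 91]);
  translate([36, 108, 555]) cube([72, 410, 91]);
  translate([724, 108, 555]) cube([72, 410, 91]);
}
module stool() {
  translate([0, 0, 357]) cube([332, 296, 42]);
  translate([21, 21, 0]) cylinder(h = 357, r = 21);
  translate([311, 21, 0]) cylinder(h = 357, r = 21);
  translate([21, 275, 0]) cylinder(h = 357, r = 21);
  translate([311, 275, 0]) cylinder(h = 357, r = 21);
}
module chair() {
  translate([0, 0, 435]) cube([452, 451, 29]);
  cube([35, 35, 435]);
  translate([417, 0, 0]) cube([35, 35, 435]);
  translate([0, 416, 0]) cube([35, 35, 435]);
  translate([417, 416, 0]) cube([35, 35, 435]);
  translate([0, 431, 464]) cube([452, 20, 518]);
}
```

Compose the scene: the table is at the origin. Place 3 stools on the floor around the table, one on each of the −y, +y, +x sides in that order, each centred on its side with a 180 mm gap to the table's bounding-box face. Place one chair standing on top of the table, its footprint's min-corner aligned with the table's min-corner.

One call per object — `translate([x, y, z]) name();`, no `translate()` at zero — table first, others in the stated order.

table();
translate([250, -476, 0]) stool();
translate([250, 806, 0]) stool();
translate([1012, 165, 0]) stool();
translate([0, 0, 691]) chair();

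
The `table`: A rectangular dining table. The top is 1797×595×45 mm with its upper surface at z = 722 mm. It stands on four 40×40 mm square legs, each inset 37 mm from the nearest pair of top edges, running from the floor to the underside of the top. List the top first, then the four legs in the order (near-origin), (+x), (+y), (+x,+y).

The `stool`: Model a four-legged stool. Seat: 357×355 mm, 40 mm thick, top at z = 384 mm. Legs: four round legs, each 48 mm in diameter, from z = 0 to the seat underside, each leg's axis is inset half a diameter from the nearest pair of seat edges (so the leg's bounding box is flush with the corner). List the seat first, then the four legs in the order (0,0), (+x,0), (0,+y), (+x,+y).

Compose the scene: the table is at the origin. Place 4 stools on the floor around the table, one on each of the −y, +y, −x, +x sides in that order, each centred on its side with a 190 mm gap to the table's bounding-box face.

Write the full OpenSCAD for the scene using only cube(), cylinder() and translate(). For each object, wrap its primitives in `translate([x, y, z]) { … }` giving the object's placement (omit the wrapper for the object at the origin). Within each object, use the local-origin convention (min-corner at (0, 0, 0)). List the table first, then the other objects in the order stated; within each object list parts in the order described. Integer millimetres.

translate([0, 0, 677]) cube([1797, 595, 45]);
translate([37, 37, 0]) cube([40, 40, 677]);
translate([1720, 37, 0]) cube([40, 40, 677]);
translate([37, 518, 0]) cube([40, 40, 677]);
translate([1720, 518, 0]) cube([40, 40, 677]);
translate([720, -545, 0]) {
  translate([0, 0, 344]) cube([357, 355, 40]);
  translate([24, 24, 0]) cylinder(h = 344, r = 24);
  translate([333, 24, 0]) cylinder(h = 344, r = 24);
  translate([24, 331, 0]) cylinder(h = 344, r = 24);
  translate([333, 331, 0]) cylinder(h = 344, r = 24);
}
translate([720, 785, 0]) {
  translate([0, 0, 344]) cube([357, 355, 40]);
  translate([24, 24, 0]) cylinder(h = 344, r = 24);
  translate([333, 24, 0]) cylinder(h = 344, r = 24);
  translate([24, 331, 0]) cylinder(h = 344, r = 24);
  translate([333, 331, 0]) cylinder(h = 344, r = 24);
}
translate([-547, 120, 0]) {
  translate([0, 0, 344]) cube([357, 355, 40]);
  translate([24, 24, 0]) cylinder(h = 344, r = 24);
  translate([333, 24, 0]) cylinder(h = 344, r = 24);
  translate([24, 331, 0]) cylinder(h = 344, r = 24);
  translate([333, 331, 0]) cylinder(h = 344, r = 24);
}
translate([1987, 120, 0]) {
  translate([0, 0, 344]) cube([357, 355, 40]);
  translate([24, 24, 0]) cylinder(h = 344, r = 24);
  translate([333, 24, 0]) cylinder(h = 344, r = 24);
  translate([24, 331, 0]) cylinder(h = 344, r = 24);
  translate([333, 331, 0]) cylinder(h = 344, r = 24);
}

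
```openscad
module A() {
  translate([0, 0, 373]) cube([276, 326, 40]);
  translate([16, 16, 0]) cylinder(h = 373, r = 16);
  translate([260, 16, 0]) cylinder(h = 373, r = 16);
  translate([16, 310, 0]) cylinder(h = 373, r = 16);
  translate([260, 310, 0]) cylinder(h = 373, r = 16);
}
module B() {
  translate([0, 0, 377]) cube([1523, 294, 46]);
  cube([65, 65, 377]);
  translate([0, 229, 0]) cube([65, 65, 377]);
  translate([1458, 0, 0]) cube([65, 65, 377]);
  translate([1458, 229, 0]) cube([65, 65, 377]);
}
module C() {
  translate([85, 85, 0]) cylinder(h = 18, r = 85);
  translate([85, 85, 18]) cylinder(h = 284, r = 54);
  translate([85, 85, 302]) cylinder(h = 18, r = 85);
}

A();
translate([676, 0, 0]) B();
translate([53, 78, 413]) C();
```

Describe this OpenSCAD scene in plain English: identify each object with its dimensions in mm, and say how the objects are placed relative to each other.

A is a four-legged stool. The seat is 276×326 mm, 40 mm thick, top at z = 413 mm. It stands on four round legs, each 32 mm in diameter, from z = 0 to the seat underside, each leg's axis is inset half a diameter from the nearest pair of seat edges (so the leg's bounding box is flush with the corner).

B is a long wooden bench with a 1523 mm (x) × 294 mm (y) seat, 46 mm thick, its top surface 423 mm above the floor. Four 65 mm square legs at the seat corners, flush with the edges, run from z = 0 to the seat underside.

C is a spool: two coaxial disc flanges of radius 85 mm and thickness 18 mm, joined by a core cylinder of radius 54 mm and height 284 mm. The lower flange rests on z = 0 and the three cylinders share a vertical axis.

The bench is on the floor beside the stool on its +x side. The spool is on top of the stool, centred.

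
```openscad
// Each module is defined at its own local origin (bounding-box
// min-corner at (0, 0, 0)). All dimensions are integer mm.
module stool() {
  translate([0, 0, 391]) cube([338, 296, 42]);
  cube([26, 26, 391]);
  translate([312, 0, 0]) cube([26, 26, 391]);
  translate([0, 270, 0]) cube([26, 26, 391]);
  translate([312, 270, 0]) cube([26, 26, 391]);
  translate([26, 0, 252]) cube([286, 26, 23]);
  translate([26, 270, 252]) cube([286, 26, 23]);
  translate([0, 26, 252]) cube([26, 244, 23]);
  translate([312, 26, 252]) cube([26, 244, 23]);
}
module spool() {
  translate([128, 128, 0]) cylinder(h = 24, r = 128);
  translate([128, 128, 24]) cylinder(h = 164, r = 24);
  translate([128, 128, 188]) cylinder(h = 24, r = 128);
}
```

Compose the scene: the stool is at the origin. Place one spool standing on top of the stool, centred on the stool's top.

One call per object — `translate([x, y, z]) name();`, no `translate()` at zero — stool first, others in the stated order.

stool();
translate([41, 20, 433]) spool();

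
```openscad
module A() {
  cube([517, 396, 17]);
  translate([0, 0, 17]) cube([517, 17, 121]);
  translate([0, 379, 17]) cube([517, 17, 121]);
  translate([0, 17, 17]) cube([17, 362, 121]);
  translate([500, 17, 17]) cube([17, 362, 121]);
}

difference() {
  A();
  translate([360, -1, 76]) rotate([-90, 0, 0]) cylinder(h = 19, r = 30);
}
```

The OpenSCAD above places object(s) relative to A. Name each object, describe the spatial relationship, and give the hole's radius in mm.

A is an open box. The open box has a circular hole through its front wall. The hole's radius is 30 mm.

The subtracted cylinder has r = 30 mm.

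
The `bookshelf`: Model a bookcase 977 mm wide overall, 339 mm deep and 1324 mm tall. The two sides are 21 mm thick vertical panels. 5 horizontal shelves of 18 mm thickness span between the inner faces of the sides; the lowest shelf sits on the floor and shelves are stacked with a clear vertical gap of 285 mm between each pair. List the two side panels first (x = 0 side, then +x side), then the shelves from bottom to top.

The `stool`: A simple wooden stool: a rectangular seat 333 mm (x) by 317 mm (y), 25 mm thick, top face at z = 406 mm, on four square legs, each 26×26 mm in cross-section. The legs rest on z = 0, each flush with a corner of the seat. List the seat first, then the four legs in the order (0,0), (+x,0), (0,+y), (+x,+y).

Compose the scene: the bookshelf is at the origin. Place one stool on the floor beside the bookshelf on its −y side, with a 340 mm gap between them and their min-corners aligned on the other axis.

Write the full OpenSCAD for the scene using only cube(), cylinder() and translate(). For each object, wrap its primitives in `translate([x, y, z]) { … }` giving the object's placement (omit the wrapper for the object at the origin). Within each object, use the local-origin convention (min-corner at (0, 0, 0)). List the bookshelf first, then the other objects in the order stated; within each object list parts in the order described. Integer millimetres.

cube([21, 339, 1324]);
translate([956, 0, 0]) cube([21, 339, 1324]);
translate([21, 0, 0]) cube([935, 339, 18]);
translate([21, 0, 303]) cube([935, 339, 18]);
translate([21, 0, 606]) cube([935, 339, 18]);
translate([21, 0, 909]) cube([935, 339, 18]);
translate([21, 0, 1212]) cube([935, 339, 18]);
translate([0, -657, 0]) {
  translate([0, 0, 381]) cube([333, 317, 25]);
  cube([26, 26, 381]);
  translate([307, 0, 0]) cube([26, 26, 381]);
  translate([0, 291, 0]) cube([26, 26, 381]);
  translate([307, 291, 0]) cube([26, 26, 381]);
}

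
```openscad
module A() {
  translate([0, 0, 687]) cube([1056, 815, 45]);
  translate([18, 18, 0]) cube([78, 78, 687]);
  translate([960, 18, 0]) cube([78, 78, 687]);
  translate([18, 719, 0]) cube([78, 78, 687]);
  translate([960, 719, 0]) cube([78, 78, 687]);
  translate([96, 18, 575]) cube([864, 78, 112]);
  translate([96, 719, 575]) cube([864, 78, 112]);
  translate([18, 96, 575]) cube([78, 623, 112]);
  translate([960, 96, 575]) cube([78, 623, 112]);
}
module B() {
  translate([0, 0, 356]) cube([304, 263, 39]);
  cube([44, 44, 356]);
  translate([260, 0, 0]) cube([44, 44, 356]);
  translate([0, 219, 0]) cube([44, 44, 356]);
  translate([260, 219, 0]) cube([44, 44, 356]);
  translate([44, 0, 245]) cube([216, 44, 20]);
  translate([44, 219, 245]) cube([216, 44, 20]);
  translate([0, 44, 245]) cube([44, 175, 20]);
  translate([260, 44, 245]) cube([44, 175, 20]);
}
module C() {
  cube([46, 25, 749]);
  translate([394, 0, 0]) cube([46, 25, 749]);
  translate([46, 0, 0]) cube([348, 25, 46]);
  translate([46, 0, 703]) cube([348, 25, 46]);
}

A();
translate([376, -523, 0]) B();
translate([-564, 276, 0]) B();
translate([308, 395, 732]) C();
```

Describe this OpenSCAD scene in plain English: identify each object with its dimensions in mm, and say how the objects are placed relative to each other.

A is a table with a 1056×815 mm rectangular top, 45 mm thick, top surface at z = 732 mm, supported by four 78×78 mm square legs, each inset 18 mm from the nearest pair of top edges, running from the floor. Four apron rails, 78 mm thick and 112 mm tall, run between adjacent legs with their top edges flush with the underside of the top and their outer faces flush with the legs' outer faces.

B is a simple wooden stool: a rectangular seat 304 mm (x) by 263 mm (y), 39 mm thick, top face at z = 395 mm, on four square legs, each 44×44 mm in cross-section. The legs rest on z = 0, each flush with a corner of the seat. Four stretchers, 44 mm wide and 20 mm tall, connect adjacent legs with their undersides at z = 245 mm, each running between the inner faces of the legs it joins and aligned with the legs' outer faces on the other axis.

C is a picture frame with a 348×657 mm rectangular opening (x by z) and a uniform 46 mm border on every side. Frame depth is 25 mm along y. It is built from two vertical stiles running the full outside height and two horizontal rails spanning the gap between the stiles.

Two stools sit around the table at the −y, −x sides. The picture frame is on top of the table, centred.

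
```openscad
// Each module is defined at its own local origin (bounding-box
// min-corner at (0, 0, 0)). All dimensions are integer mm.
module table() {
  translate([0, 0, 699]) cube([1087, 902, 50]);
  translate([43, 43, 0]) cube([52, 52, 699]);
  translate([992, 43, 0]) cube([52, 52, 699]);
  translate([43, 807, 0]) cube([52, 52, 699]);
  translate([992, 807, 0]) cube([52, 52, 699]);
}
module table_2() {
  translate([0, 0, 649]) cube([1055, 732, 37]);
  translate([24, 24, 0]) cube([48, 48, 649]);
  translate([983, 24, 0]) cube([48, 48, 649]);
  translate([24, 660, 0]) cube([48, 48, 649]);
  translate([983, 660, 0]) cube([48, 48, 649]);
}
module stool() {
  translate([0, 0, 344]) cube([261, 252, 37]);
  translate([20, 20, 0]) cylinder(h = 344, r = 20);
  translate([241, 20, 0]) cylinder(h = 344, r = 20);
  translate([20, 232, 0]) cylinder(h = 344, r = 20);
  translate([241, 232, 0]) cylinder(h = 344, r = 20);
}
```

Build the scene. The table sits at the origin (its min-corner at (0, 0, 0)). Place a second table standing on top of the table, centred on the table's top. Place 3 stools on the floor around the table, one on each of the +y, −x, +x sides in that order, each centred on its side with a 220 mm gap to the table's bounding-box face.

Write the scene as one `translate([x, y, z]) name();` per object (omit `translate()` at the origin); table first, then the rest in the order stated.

table();
translate([16, 85, 749]) table_2();
translate([413, 1122, 0]) stool();
translate([-481, 325, 0]) stool();
translate([1307, 325, 0]) stool();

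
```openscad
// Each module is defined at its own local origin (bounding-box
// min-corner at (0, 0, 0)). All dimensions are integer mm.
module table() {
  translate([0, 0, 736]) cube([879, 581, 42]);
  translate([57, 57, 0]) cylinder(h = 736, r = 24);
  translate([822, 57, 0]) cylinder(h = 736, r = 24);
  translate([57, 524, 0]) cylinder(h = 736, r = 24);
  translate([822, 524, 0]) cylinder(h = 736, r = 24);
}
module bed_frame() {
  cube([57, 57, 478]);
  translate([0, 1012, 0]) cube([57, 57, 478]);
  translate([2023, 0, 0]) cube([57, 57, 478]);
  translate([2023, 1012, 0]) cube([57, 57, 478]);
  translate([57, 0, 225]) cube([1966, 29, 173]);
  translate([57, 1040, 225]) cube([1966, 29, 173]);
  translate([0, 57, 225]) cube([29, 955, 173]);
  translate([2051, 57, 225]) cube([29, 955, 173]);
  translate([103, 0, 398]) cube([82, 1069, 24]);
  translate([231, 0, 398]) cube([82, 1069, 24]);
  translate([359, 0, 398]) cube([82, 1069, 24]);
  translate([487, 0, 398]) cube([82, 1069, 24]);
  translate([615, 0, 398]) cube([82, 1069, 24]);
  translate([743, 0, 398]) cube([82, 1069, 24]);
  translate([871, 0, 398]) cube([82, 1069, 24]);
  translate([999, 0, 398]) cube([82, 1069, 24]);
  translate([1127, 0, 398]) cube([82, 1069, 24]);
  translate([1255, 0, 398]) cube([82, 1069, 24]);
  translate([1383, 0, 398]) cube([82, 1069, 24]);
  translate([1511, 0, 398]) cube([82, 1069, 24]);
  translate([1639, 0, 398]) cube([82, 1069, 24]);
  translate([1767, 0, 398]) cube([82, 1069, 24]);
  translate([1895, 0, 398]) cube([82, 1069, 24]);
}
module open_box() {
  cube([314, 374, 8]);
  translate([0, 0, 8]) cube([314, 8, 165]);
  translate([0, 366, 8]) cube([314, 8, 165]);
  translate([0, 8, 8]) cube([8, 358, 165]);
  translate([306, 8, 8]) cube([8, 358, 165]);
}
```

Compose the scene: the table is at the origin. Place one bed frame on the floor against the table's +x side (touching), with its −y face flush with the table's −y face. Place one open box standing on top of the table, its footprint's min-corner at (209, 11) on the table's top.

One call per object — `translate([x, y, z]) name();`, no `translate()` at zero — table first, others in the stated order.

table();
translate([879, 0, 0]) bed_frame();
translate([209, 11, 778]) open_box();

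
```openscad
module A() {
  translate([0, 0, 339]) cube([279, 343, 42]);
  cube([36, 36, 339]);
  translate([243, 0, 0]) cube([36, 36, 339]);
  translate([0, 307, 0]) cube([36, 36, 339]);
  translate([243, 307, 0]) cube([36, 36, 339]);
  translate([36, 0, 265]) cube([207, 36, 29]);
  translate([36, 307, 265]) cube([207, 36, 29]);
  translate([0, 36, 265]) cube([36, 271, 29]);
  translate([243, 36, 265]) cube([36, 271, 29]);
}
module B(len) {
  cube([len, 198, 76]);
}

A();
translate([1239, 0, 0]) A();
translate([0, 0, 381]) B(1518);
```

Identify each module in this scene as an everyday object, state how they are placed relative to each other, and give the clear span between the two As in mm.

A is a stool. B is a beam. A beam spans the tops of two stools. The clear span between the two stools is 960 mm.

Second stool starts at x = 1239; first ends at x = 279; clear span = 1239 − 279 = 960 mm.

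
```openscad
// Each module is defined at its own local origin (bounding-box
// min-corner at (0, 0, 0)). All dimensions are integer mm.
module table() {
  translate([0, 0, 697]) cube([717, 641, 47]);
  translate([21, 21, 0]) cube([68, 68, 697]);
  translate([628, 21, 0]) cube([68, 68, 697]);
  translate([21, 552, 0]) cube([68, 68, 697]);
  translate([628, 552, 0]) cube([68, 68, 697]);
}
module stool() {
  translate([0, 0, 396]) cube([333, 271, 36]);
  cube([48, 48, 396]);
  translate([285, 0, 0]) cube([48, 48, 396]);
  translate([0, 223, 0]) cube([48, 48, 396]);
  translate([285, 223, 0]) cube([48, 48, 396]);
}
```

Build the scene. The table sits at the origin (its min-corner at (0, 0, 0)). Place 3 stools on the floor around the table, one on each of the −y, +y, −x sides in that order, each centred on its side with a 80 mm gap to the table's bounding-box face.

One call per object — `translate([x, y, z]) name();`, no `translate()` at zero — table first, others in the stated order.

table();
translate([192, -351, 0]) stool();
translate([192, 721, 0]) stool();
translate([-413, 185, 0]) stool();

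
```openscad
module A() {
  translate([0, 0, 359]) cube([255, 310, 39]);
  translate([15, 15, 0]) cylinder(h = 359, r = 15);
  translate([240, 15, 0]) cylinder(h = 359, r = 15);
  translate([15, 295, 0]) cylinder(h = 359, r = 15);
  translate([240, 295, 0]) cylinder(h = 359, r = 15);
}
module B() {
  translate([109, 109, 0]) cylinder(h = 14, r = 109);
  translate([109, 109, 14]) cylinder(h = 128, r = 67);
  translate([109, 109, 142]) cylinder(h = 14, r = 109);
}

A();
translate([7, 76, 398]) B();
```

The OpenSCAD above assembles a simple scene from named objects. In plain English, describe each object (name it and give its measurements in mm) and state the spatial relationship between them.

A is a four-legged stool. The seat is 255×310 mm, 39 mm thick, top at z = 398 mm. It stands on four round legs, each 30 mm in diameter, from z = 0 to the seat underside, each leg's axis is inset half a diameter from the nearest pair of seat edges (so the leg's bounding box is flush with the corner).

B is a spool: two coaxial disc flanges of radius 109 mm and thickness 14 mm, joined by a core cylinder of radius 67 mm and height 128 mm. The lower flange rests on z = 0 and the three cylinders share a vertical axis.

The spool is on top of the stool.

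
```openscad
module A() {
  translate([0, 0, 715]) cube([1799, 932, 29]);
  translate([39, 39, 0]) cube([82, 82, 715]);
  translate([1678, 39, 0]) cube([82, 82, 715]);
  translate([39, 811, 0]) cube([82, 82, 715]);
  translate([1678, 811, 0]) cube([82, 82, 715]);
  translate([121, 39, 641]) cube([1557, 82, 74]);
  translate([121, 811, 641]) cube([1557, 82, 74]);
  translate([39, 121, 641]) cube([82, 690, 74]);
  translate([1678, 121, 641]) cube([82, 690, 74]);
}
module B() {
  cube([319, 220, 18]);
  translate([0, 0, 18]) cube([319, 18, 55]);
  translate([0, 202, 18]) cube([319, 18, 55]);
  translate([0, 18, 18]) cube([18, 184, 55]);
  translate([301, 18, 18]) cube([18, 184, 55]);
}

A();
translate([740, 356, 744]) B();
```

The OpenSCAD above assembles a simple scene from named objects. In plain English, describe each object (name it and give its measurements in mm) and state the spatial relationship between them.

A is a table with a 1799×932 mm rectangular top, 29 mm thick, top surface at z = 744 mm, supported by four 82×82 mm square legs, each inset 39 mm from the nearest pair of top edges, running from the floor. Four apron rails, 82 mm thick and 74 mm tall, run between adjacent legs with their top edges flush with the underside of the top and their outer faces flush with the legs' outer faces.

B is an open storage box with external size 319×220×73 mm and wall thickness 18 mm (the base is also 18 mm thick). The base covers the whole footprint; the four walls stand on the base, with the y-facing walls full-width and the x-facing walls fitting between their inner faces.

The open box is on top of the table, centred.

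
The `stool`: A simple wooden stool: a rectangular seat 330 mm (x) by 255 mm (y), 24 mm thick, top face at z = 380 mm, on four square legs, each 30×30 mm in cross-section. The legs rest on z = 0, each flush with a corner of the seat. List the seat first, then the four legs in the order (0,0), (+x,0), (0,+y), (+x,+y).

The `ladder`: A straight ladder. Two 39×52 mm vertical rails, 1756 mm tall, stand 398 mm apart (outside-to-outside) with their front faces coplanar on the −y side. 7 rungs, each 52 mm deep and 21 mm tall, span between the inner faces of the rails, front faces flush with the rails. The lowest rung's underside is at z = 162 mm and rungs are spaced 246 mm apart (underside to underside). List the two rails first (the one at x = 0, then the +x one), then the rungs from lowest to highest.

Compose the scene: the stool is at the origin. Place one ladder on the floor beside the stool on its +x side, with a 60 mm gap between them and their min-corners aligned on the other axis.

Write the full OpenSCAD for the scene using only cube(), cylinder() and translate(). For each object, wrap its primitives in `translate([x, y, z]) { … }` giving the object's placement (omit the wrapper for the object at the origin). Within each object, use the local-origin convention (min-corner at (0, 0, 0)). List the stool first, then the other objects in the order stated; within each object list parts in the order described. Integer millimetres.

translate([0, 0, 356]) cube([330, 255, 24]);
cube([30, 30, 356]);
translate([300, 0, 0]) cube([30, 30, 356]);
translate([0, 225, 0]) cube([30, 30, 356]);
translate([300, 225, 0]) cube([30, 30, 356]);
translate([390, 0, 0]) {
  cube([39, 52, 1756]);
  translate([359, 0, 0]) cube([39, 52, 1756]);
  translate([39, 0, 162]) cube([320, 52, 21]);
  translate([39, 0, 408]) cube([320, 52, 21]);
  translate([39, 0, 654]) cube([320, 52, 21]);
  translate([39, 0, 900]) cube([320, 52, 21]);
  translate([39, 0, 1146]) cube([320, 52, 21]);
  translate([39, 0, 1392]) cube([320, 52, 21]);
  translate([39, 0, 1638]) cube([320, 52, 21]);
}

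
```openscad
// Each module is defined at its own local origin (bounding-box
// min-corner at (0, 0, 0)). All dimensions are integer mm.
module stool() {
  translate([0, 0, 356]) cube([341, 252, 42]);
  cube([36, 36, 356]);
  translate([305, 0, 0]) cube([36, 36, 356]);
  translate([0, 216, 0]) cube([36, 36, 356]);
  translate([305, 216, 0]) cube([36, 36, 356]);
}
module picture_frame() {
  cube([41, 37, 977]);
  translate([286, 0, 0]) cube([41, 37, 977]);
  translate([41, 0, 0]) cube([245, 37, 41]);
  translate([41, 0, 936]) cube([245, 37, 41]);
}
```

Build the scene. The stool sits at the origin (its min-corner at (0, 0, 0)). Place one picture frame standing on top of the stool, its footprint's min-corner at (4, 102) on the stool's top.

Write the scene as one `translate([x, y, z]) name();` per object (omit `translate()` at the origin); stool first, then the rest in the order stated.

stool();
translate([4, 102, 398]) picture_frame();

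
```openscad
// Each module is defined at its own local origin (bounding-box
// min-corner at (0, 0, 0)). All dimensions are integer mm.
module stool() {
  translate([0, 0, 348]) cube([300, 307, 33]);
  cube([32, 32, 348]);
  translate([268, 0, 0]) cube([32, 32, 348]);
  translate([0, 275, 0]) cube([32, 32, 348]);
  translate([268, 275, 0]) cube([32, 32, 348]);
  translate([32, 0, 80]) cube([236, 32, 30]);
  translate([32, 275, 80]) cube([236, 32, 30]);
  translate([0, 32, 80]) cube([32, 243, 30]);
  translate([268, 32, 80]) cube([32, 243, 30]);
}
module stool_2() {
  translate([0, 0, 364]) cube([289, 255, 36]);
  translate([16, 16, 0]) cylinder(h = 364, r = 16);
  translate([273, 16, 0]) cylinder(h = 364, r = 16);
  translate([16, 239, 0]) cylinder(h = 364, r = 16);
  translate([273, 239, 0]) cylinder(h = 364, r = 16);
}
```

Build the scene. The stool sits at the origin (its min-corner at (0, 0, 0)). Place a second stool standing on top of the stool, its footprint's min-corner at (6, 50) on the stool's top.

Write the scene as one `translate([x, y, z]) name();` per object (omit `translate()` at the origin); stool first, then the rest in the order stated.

stool();
translate([6, 50, 381]) stool_2();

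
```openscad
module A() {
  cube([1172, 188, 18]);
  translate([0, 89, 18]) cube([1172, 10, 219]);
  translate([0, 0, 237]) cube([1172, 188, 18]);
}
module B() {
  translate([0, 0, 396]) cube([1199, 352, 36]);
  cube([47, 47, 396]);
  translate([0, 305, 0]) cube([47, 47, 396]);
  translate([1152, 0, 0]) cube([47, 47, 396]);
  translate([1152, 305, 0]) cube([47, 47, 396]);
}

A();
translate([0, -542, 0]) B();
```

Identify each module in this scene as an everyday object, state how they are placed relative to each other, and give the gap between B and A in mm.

A is an I-beam. B is a bench. The bench is on the floor beside the I-beam on its −y side. The gap between the bench and the I-beam is 190 mm.

The bench's nearest face is 190 mm from the I-beam's −y face.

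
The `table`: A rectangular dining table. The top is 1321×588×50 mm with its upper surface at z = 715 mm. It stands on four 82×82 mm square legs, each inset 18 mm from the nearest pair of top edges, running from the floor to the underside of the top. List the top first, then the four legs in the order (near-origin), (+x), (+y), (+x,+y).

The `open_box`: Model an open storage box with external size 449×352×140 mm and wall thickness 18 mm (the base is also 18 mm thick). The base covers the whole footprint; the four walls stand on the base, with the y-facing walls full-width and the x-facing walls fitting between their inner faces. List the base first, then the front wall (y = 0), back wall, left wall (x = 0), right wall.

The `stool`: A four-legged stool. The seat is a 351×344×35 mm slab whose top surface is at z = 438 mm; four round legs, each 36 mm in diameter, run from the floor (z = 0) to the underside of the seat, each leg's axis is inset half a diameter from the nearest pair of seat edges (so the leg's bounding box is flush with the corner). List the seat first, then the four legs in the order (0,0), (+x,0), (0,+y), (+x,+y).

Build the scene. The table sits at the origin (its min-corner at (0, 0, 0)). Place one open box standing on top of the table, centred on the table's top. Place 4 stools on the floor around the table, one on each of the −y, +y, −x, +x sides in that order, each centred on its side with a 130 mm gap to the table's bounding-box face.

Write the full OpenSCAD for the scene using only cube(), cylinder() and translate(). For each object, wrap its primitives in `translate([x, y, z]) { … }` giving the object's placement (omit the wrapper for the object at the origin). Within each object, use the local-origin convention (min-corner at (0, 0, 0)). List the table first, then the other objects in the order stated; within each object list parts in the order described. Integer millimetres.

translate([0, 0, 665]) cube([1321, 588, 50]);
translate([18, 18, 0]) cube([82, 82, 665]);
translate([1221, 18, 0]) cube([82, 82, 665]);
translate([18, 488, 0]) cube([82, 82, 665]);
translate([1221, 488, 0]) cube([82, 82, 665]);
translate([436, 118, 715]) {
  cube([449, 352, 18]);
  translate([0, 0, 18]) cube([449, 18, 122]);
  translate([0, 334, 18]) cube([449, 18, 122]);
  translate([0, 18, 18]) cube([18, 316, 122]);
  translate([431, 18, 18]) cube([18, 316, 122]);
}
translate([485, -474, 0]) {
  translate([0, 0, 403]) cube([351, 344, 35]);
  translate([18, 18, 0]) cylinder(h = 403, r = 18);
  translate([333, 18, 0]) cylinder(h = 403, r = 18);
  translate([18, 326, 0]) cylinder(h = 403, r = 18);
  translate([333, 326, 0]) cylinder(h = 403, r = 18);
}
translate([485, 718, 0]) {
  translate([0, 0, 403]) cube([351, 344, 35]);
  translate([18, 18, 0]) cylinder(h = 403, r = 18);
  translate([333, 18, 0]) cylinder(h = 403, r = 18);
  translate([18, 326, 0]) cylinder(h = 403, r = 18);
  translate([333, 326, 0]) cylinder(h = 403, r = 18);
}
translate([-481, 122, 0]) {
  translate([0, 0, 403]) cube([351, 344, 35]);
  translate([18, 18, 0]) cylinder(h = 403, r = 18);
  translate([333, 18, 0]) cylinder(h = 403, r = 18);
  translate([18, 326, 0]) cylinder(h = 403, r = 18);
  translate([333, 326, 0]) cylinder(h = 403, r = 18);
}
translate([1451, 122, 0]) {
  translate([0, 0, 403]) cube([351, 344, 35]);
  translate([18, 18, 0]) cylinder(h = 403, r = 18);
  translate([333, 18, 0]) cylinder(h = 403, r = 18);
  translate([18, 326, 0]) cylinder(h = 403, r = 18);
  translate([333, 326, 0]) cylinder(h = 403, r = 18);
}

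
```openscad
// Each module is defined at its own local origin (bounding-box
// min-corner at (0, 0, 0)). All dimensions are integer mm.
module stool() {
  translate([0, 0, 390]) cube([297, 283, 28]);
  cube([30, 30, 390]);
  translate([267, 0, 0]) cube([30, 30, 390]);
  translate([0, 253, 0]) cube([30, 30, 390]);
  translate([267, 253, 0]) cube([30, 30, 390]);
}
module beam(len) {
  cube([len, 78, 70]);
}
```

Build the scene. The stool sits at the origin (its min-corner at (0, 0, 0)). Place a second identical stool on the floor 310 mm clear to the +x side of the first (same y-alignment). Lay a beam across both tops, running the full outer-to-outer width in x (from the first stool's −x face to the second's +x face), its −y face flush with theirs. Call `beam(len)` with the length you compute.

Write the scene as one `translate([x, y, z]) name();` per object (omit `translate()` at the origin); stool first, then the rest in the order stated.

stool();
translate([607, 0, 0]) stool();
translate([0, 0, 418]) beam(904);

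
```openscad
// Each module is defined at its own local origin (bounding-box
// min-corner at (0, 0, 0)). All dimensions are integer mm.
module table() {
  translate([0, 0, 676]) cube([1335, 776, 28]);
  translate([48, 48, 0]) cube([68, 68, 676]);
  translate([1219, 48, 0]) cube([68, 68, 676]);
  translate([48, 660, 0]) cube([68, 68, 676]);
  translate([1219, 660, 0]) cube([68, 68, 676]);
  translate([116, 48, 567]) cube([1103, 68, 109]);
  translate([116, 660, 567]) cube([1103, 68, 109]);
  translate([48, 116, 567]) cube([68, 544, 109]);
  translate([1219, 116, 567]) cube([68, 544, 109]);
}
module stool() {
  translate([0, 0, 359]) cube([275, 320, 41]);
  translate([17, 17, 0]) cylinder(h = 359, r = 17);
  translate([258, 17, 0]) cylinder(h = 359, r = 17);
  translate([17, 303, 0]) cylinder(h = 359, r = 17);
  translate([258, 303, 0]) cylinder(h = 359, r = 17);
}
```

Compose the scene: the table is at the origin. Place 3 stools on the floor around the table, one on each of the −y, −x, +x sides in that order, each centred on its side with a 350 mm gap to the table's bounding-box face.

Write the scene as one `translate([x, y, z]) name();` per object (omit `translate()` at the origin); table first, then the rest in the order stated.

table();
translate([530, -670, 0]) stool();
translate([-625, 228, 0]) stool();
translate([1685, 228, 0]) stool();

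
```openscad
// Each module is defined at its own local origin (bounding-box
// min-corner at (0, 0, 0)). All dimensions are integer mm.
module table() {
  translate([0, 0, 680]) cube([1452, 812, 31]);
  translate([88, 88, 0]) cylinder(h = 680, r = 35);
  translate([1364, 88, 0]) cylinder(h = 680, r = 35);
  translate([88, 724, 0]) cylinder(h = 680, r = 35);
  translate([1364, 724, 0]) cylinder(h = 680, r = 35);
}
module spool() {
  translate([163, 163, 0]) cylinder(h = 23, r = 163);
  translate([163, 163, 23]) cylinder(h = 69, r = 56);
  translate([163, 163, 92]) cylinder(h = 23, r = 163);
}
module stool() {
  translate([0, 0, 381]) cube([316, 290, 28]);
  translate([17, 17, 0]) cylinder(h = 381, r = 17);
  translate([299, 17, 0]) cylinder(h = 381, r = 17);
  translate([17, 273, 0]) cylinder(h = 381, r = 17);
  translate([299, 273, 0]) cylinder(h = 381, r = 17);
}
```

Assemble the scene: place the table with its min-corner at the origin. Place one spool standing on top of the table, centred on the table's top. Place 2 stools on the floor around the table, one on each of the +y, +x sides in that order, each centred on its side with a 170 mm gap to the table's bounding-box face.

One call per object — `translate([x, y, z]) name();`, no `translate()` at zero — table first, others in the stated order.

table();
translate([563, 243, 711]) spool();
translate([568, 982, 0]) stool();
translate([1622, 261, 0]) stool();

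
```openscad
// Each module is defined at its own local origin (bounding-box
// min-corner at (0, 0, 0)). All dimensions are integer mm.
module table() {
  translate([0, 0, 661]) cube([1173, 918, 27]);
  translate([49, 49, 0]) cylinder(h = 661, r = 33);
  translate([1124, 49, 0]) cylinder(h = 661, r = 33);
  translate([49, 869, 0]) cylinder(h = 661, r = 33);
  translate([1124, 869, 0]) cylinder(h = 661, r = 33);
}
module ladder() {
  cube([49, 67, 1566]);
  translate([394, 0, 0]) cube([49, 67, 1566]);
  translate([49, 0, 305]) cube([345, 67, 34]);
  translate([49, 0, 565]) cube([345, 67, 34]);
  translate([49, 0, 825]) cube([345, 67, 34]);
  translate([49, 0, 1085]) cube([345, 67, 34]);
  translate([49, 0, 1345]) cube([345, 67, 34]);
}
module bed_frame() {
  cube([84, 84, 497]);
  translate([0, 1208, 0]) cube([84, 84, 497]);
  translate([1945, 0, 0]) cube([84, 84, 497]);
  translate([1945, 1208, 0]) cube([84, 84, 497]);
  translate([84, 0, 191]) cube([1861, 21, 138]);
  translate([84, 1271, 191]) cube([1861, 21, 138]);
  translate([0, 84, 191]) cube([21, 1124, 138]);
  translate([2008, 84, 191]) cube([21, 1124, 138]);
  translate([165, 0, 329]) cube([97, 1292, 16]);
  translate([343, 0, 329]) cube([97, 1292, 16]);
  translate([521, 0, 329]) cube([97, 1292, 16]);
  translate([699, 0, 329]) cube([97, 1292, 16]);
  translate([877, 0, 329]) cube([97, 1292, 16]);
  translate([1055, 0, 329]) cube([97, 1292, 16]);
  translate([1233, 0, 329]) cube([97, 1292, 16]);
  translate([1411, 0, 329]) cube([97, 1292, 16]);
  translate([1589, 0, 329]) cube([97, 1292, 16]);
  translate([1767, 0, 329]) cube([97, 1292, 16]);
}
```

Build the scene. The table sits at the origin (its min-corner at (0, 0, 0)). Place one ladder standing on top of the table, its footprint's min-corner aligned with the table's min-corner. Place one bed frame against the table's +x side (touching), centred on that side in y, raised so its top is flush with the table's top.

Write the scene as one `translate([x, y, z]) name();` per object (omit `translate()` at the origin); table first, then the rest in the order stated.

table();
translate([0, 0, 688]) ladder();
translate([1173, -187, 191]) bed_frame();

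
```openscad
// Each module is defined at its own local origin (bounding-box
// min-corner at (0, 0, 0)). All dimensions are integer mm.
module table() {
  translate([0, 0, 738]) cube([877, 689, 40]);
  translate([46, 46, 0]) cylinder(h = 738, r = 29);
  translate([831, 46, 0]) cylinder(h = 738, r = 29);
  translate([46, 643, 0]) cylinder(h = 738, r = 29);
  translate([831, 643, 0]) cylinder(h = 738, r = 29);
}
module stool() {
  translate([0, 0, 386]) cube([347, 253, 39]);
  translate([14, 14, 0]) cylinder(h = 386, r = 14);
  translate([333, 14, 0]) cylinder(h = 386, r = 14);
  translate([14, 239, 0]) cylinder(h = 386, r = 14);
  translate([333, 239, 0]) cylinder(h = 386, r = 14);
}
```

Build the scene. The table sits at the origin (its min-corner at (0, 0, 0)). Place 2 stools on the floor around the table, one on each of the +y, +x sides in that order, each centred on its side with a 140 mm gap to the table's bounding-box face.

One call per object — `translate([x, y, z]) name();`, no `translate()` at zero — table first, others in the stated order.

table();
translate([265, 829, 0]) stool();
translate([1017, 218, 0]) stool();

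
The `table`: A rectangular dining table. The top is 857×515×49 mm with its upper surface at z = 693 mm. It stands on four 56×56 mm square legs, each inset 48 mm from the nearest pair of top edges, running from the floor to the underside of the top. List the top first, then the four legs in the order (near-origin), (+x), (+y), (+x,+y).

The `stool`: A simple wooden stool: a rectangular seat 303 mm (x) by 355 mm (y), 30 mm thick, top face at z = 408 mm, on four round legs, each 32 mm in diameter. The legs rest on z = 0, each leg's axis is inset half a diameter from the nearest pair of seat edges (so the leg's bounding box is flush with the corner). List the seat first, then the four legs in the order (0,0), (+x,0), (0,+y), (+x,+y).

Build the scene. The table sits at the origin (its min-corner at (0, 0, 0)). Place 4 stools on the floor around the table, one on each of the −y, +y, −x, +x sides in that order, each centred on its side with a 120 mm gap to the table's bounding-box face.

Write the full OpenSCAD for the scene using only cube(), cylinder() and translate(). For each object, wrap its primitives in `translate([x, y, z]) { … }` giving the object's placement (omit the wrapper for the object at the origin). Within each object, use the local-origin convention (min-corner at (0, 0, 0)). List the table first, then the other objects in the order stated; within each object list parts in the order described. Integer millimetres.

translate([0, 0, 644]) cube([857, 515, 49]);
translate([48, 48, 0]) cube([56, 56, 644]);
translate([753, 48, 0]) cube([56, 56, 644]);
translate([48, 411, 0]) cube([56, 56, 644]);
translate([753, 411, 0]) cube([56, 56, 644]);
translate([277, -475, 0]) {
  translate([0, 0, 378]) cube([303, 355, 30]);
  translate([16, 16, 0]) cylinder(h = 378, r = 16);
  translate([287, 16, 0]) cylinder(h = 378, r = 16);
  translate([16, 339, 0]) cylinder(h = 378, r = 16);
  translate([287, 339, 0]) cylinder(h = 378, r = 16);
}
translate([277, 635, 0]) {
  translate([0, 0, 378]) cube([303, 355, 30]);
  translate([16, 16, 0]) cylinder(h = 378, r = 16);
  translate([287, 16, 0]) cylinder(h = 378, r = 16);
  translate([16, 339, 0]) cylinder(h = 378, r = 16);
  translate([287, 339, 0]) cylinder(h = 378, r = 16);
}
translate([-423, 80, 0]) {
  translate([0, 0, 378]) cube([303, 355, 30]);
  translate([16, 16, 0]) cylinder(h = 378, r = 16);
  translate([287, 16, 0]) cylinder(h = 378, r = 16);
  translate([16, 339, 0]) cylinder(h = 378, r = 16);
  translate([287, 339, 0]) cylinder(h = 378, r = 16);
}
translate([977, 80, 0]) {
  translate([0, 0, 378]) cube([303, 355, 30]);
  translate([16, 16, 0]) cylinder(h = 378, r = 16);
  translate([287, 16, 0]) cylinder(h = 378, r = 16);
  translate([16, 339, 0]) cylinder(h = 378, r = 16);
  translate([287, 339, 0]) cylinder(h = 378, r = 16);
}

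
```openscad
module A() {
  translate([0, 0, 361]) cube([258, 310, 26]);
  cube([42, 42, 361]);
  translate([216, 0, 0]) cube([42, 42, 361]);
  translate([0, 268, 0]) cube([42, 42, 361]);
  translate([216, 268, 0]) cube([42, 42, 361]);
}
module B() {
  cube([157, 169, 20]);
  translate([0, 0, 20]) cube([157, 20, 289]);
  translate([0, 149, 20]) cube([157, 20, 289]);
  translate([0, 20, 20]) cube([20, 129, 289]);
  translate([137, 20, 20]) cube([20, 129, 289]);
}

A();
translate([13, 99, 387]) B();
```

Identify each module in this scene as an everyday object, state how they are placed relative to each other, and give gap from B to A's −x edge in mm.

A is a stool. B is an open box. The open box is on top of the stool. The gap from the open box to the stool's −x edge is 13 mm.

The open box's min-x is at 13; the stool's min-x is 0; gap = 13 mm.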